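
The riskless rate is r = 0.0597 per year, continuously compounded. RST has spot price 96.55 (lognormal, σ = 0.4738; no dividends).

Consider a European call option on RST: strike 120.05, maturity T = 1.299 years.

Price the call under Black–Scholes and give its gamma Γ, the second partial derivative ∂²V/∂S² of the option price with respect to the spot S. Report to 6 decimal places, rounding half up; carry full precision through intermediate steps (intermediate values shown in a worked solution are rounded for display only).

σ√T = 0.4738·√1.299 = 0.540007
d₁ = (ln(S/K) + (r+σ²/2)T) / (σ√T) = (ln(96.55/120.05) + (0.0597+0.4738²/2)·1.299) / 0.540007 = (-0.217847 + 0.223354) / 0.540007 = 0.010198
d₂ = d₁ − σ√T = 0.010198 − 0.540007 = -0.529809
e^{−rT} = 0.925380
N(d₁) = 0.504068,  N(d₂) = 0.298122
Call price V = S·N(d₁) − K·e^{−rT}·N(d₂) = 48.667794 − 33.118951 = 15.548843
φ(d₁) = (1/√(2π))·e^{−d₁²/2} = 0.398922
Γ = φ(d₁) / (S·σ·√T) = 0.007651

price = 15.548843
Γ = 0.007651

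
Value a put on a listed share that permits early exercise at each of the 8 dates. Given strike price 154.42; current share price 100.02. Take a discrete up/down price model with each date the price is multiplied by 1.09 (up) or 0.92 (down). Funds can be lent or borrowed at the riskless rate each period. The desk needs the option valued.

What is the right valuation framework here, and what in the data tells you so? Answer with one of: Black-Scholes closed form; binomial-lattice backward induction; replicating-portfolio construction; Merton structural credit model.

Key observation: the put (strike 154.42 on spot 100.02) is American-style on a 8-step discrete price model, so the early-exercise decision at every node requires stepwise backward valuation — a closed form cannot price the exercise right.

framework: binomial-lattice backward induction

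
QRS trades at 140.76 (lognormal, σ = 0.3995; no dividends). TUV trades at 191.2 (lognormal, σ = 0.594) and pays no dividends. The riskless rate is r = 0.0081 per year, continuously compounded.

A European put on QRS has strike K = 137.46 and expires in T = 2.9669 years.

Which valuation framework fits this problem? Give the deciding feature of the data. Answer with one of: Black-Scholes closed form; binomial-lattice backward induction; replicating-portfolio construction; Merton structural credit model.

framework: Black-Scholes closed form

Key observation: the instrument is a plain European put (strike 137.46) on a lognormal asset; the exact continuous-time formula applies directly.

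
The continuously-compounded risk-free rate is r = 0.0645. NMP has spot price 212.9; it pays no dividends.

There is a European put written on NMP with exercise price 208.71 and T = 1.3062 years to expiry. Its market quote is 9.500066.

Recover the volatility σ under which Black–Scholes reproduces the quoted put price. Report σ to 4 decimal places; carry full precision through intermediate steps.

At σ = 0.1969 the Black–Scholes value reproduces the quote:
σ√T = 0.1969·√1.3062 = 0.225035
d₁ = (ln(S/K) + (r+σ²/2)T) / (σ√T) = (ln(212.9/208.71) + (0.0645+0.1969²/2)·1.3062) / 0.225035 = (0.019877 + 0.109570) / 0.225035 = 0.575231
d₂ = d₁ − σ√T = 0.575231 − 0.225035 = 0.350195
e^{−rT} = 0.919202
N(−d₁) = 0.282568,  N(−d₂) = 0.363096
V = K·e^{−rT}·N(−d₂) − S·N(−d₁) = 69.658720 − 60.158654 = 9.500066 (the observed quote) — the price is monotone increasing in volatility, hence this σ is the only solution

sigma = 0.1969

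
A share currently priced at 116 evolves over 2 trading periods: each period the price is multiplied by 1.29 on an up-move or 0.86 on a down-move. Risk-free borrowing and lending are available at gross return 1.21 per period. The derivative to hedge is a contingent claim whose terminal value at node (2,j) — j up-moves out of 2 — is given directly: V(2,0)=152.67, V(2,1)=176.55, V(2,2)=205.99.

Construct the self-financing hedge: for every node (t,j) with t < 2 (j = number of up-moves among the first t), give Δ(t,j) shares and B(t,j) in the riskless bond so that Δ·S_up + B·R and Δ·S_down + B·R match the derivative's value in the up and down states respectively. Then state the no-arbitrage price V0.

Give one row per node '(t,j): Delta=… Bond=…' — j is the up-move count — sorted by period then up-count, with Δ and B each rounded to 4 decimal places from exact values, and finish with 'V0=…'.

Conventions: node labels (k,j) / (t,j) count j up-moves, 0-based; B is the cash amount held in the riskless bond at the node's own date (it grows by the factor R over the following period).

(0,0): Delta=0.4706 Bond=78.7488
(1,0): Delta=0.5567 Bond=86.7025
(1,1): Delta=0.4575 Bond=97.2479
V0=133.3434

Since d<R<u, set p* = (R−d)/(u−d) = 0.8140; price each node as the discounted p*-expectation of its children.
Terminal payoffs: V(2,0)=152.6700, V(2,1)=176.5500, V(2,2)=205.9900
Node (1,0) S=99.7600: V=(p*·176.5500+(1−p*)·152.6700)/1.21=142.2374; Δ=(176.5500−152.6700)/(128.6904−85.7936)=0.5567; B=V−Δ·S=86.7025
Node (1,1) S=149.6400: V=(p*·205.9900+(1−p*)·176.5500)/1.21=165.7131; Δ=(205.9900−176.5500)/(193.0356−128.6904)=0.4575; B=V−Δ·S=97.2479
Node (0,0) S=116.0000: V=(p*·165.7131+(1−p*)·142.2374)/1.21=133.3434; Δ=(165.7131−142.2374)/(149.6400−99.7600)=0.4706; B=V−Δ·S=78.7488
Sanity check at the root: Δ(0,0)·S0 + B(0,0) reproduces V0 = 133.3434.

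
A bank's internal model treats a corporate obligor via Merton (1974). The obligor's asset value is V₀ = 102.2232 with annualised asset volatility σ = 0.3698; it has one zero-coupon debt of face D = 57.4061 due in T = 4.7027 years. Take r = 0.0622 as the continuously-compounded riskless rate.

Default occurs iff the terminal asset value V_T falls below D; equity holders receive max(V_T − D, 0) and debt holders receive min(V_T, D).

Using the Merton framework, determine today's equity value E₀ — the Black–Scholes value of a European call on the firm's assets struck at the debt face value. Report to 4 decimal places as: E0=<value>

E0=62.9413

Equity is a call on the firm's assets struck at D = 57.4061:
d₁ = [ln(V₀/D) + (r + σ²/2)T] / (σ√T)
   = [ln(102.2232/57.4061) + (0.0622 + 0.5·0.3698²)·4.7027] / (0.3698·√4.7027)
   = [0.577008 + 0.614060] / 0.801938 = 1.485238
d₂ = d₁ − σ√T = 1.485238 − 0.801938 = 0.683300
N(d₁) = 0.931260,  N(d₂) = 0.752791,  e^(−rT) = 0.746389
E₀ = V₀·N(d₁) − D·e^(−rT)·N(d₂)
   = 102.2232·0.931260 − 57.4061·0.746389·0.752791 = 62.941254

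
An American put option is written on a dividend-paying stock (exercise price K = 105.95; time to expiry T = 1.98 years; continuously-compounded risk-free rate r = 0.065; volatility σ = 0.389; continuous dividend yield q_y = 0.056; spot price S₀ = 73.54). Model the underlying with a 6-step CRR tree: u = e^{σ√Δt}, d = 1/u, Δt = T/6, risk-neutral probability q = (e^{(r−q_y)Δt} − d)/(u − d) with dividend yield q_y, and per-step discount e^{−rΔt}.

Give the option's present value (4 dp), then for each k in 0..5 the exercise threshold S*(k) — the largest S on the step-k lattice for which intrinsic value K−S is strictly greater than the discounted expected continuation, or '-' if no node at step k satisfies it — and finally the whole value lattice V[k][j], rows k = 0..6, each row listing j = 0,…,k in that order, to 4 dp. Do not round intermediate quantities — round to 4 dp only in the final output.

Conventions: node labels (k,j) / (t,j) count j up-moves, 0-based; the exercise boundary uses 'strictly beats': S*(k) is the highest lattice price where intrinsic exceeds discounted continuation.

price = 36.3519
boundary = - 58.8132 47.0355 58.8132 47.0355 58.8132
tree:
36.3519
47.1368 24.9693
58.9145 34.9859 13.9750
68.3336 47.1368 21.8746 5.0296
75.8665 58.9145 33.0181 9.3594 0.0000
81.8909 68.3336 47.1368 17.4166 0.0000 0.0000
86.7089 75.8665 58.9145 32.4100 0.0000 0.0000 0.0000

params: Δt=0.33000 u=1.25040 d=0.79974 q=0.45097 e^(-rΔt)=0.97878
t_6 payoffs: 86.7089 75.8665 58.9145 32.4100 0.0000 0.0000 0.0000
t_5: node(5,0) S=24.0591 payoff=81.8909 vs cont=80.0830 → 81.8909 [stop]  node(5,1) S=37.6164 payoff=68.3336 vs cont=66.7740 → 68.3336 [stop]  node(5,2) S=58.8132 payoff=47.1368 vs cont=45.9653 → 47.1368 [stop]  node(5,3) S=91.9544 payoff=13.9956 vs cont=17.4166 → 17.4166 [wait]  node(5,4) S=143.7707 payoff=0.0000 vs cont=0.0000 → 0.0000 [wait]  node(5,5) S=224.7856 payoff=0.0000 vs cont=0.0000 → 0.0000 [wait]  ⇒ S*(5)=58.8132
t_4: node(4,0) S=30.0835 payoff=75.8665 vs cont=74.1689 → 75.8665 [stop]  node(4,1) S=47.0355 payoff=58.9145 vs cont=57.5273 → 58.9145 [stop]  node(4,2) S=73.5400 payoff=32.4100 vs cont=33.0181 → 33.0181 [wait]  node(4,3) S=114.9798 payoff=0.0000 vs cont=9.3594 → 9.3594 [wait]  node(4,4) S=179.7709 payoff=0.0000 vs cont=0.0000 → 0.0000 [wait]  ⇒ S*(4)=47.0355
t_3: node(3,0) S=37.6164 payoff=68.3336 vs cont=66.7740 → 68.3336 [stop]  node(3,1) S=58.8132 payoff=47.1368 vs cont=46.2337 → 47.1368 [stop]  node(3,2) S=91.9544 payoff=13.9956 vs cont=21.8746 → 21.8746 [wait]  node(3,3) S=143.7707 payoff=0.0000 vs cont=5.0296 → 5.0296 [wait]  ⇒ S*(3)=58.8132
t_2: node(2,0) S=47.0355 payoff=58.9145 vs cont=57.5273 → 58.9145 [stop]  node(2,1) S=73.5400 payoff=32.4100 vs cont=34.9859 → 34.9859 [wait]  node(2,2) S=114.9798 payoff=0.0000 vs cont=13.9750 → 13.9750 [wait]  ⇒ S*(2)=47.0355
t_1: node(1,0) S=58.8132 payoff=47.1368 vs cont=47.1023 → 47.1368 [stop]  node(1,1) S=91.9544 payoff=13.9956 vs cont=24.9693 → 24.9693 [wait]  ⇒ S*(1)=58.8132
t_0: node(0,0) S=73.5400 payoff=32.4100 vs cont=36.3519 → 36.3519 [wait]  ⇒ S*(0)=-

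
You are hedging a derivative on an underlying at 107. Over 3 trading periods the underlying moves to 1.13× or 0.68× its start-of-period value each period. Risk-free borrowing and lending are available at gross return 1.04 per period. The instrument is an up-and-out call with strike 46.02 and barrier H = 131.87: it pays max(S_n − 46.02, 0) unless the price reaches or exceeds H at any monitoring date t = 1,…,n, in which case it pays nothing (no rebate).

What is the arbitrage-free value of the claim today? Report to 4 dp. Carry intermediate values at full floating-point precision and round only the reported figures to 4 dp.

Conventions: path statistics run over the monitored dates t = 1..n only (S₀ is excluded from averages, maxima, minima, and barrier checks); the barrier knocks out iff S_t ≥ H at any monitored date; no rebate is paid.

price = 11.5147

Risk-neutral up-probability p* = (R−d)/(u−d) = (1.04−0.68)/(1.13−0.68) = 0.8000; the claim prices as the p*-weighted sum of path payoffs discounted by R^3.
Enumerate all 2^3 = 8 price paths (U = up ×1.13, D = down ×0.68); each path with k up-moves has probability p*^k·(1−p*)^(3−k).
DDD: M=72.7600, payoff=0.0000, prob=0.008000
UDD: M=120.9100, payoff=9.8888, prob=0.032000
DUD: M=82.2188, payoff=9.8888, prob=0.032000
UUD: M=136.6283, payoff=0.0000, prob=0.128000
DDU: M=72.7600, payoff=9.8888, prob=0.032000
UDU: M=120.9100, payoff=46.8872, prob=0.128000
DUU: M=92.9072, payoff=46.8872, prob=0.128000
UUU: M=154.3900, payoff=0.0000, prob=0.512000
Price = Σ prob·payoff / R^3 = 12.952458 / 1.124864 = 11.5147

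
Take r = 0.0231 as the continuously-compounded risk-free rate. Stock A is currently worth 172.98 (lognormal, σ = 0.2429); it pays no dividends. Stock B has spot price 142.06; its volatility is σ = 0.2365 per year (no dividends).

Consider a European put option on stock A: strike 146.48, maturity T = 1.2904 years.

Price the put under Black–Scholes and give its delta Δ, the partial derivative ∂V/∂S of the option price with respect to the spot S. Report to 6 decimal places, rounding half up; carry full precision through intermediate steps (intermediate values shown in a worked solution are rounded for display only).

σ√T = 0.2429·√1.2904 = 0.275924
d₁ = (ln(S/K) + (r+σ²/2)T) / (σ√T) = (ln(172.98/146.48) + (0.0231+0.2429²/2)·1.2904) / 0.275924 = (0.166287 + 0.067875) / 0.275924 = 0.848648
d₂ = d₁ − σ√T = 0.848648 − 0.275924 = 0.572724
e^{−rT} = 0.970632
N(−d₁) = 0.198039,  N(−d₂) = 0.283416
Put price V = K·e^{−rT}·N(−d₂) − S·N(−d₁) = 40.295546 − 34.256730 = 6.038816
Δ = −N(−d₁) = -0.198039

price = 6.038816
Δ = -0.198039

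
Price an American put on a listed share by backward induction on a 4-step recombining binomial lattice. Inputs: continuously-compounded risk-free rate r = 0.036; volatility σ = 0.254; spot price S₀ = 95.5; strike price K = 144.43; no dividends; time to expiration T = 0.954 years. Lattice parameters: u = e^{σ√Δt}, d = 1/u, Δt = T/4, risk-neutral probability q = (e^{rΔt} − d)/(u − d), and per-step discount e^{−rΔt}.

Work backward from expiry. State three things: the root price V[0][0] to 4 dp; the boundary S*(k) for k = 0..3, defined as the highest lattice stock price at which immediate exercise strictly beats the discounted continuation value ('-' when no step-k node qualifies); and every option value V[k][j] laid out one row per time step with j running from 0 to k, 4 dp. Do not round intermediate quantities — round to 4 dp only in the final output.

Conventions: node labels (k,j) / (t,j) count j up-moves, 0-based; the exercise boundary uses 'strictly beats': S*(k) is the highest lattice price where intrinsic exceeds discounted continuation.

price = 48.9300
boundary = 95.5000 108.1123 95.5000 108.1123
tree:
48.9300
60.0710 36.3177
69.9123 48.9300 23.2863
78.6055 60.0710 36.3177 10.8448
86.2845 69.9123 48.9300 22.0397 0.0000

Δt=0.23850, u=1.13207, d=0.88334, q=0.50370, disc=e^(-rΔt)=0.99145
k=4 terminal: V=max(K-S,0) → 86.2845 69.9123 48.9300 22.0397 0.0000
k=3: j=0 S=65.8245 intr=78.6055 cont=77.3707 V=78.6055[EX]; j=1 S=84.3590 intr=60.0710 cont=58.8362 V=60.0710[EX]; j=2 S=108.1123 intr=36.3177 cont=35.0829 V=36.3177[EX]; j=3 S=138.5540 intr=5.8760 cont=10.8448 V=10.8448[hold]  S*(3)=108.1123
k=2: j=0 S=74.5177 intr=69.9123 cont=68.6775 V=69.9123[EX]; j=1 S=95.5000 intr=48.9300 cont=47.6952 V=48.9300[EX]; j=2 S=122.3903 intr=22.0397 cont=23.2863 V=23.2863[hold]  S*(2)=95.5000
k=1: j=0 S=84.3590 intr=60.0710 cont=58.8362 V=60.0710[EX]; j=1 S=108.1123 intr=36.3177 cont=35.7054 V=36.3177[EX]  S*(1)=108.1123
k=0: j=0 S=95.5000 intr=48.9300 cont=47.6952 V=48.9300[EX]  S*(0)=95.5000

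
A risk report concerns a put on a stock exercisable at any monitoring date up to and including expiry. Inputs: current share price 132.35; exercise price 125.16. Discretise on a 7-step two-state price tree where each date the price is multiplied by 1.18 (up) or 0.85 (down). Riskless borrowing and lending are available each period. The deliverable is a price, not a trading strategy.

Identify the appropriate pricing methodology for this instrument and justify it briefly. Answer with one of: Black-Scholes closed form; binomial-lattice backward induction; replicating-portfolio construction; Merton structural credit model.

framework: binomial-lattice backward induction

Key observation: with exercise allowed before expiry on a discrete up/down model (7 steps from spot 132.35), the strike-125.16 put's value must be rolled back through the tree testing early exercise at each node.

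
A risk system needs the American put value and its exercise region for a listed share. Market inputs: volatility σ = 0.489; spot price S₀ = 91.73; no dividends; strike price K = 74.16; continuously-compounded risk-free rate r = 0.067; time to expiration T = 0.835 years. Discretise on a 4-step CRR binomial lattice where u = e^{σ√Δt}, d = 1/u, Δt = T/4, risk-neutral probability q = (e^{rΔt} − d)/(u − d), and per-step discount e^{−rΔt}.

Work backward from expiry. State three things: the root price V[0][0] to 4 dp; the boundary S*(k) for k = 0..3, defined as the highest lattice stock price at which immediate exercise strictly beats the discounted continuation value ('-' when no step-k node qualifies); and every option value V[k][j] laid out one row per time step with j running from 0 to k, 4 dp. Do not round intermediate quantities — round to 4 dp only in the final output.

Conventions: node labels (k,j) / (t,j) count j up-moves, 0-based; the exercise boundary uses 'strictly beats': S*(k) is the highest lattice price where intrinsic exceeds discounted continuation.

price = 6.7775
boundary = - - - 46.9268
tree:
6.7775
11.1653 2.1409
17.8374 4.1403 0.0000
27.2332 8.0071 0.0000 0.0000
36.6289 15.4853 0.0000 0.0000 0.0000

Δt=0.20875, u=1.25035, d=0.79978, q=0.47564, disc=e^(-rΔt)=0.98611
k=4 terminal: V=max(K-S,0) → 36.6289 15.4853 0.0000 0.0000 0.0000
k=3: j=0 S=46.9268 intr=27.2332 cont=26.2032 V=27.2332[EX]; j=1 S=73.3637 intr=0.7963 cont=8.0071 V=8.0071[hold]; j=2 S=114.6942 intr=0.0000 cont=0.0000 V=0.0000[hold]; j=3 S=179.3088 intr=0.0000 cont=0.0000 V=0.0000[hold]  S*(3)=46.9268
k=2: j=0 S=58.6747 intr=15.4853 cont=17.8374 V=17.8374[hold]; j=1 S=91.7300 intr=0.0000 cont=4.1403 V=4.1403[hold]; j=2 S=143.4074 intr=0.0000 cont=0.0000 V=0.0000[hold]  S*(2)=-
k=1: j=0 S=73.3637 intr=0.7963 cont=11.1653 V=11.1653[hold]; j=1 S=114.6942 intr=0.0000 cont=2.1409 V=2.1409[hold]  S*(1)=-
k=0: j=0 S=91.7300 intr=0.0000 cont=6.7775 V=6.7775[hold]  S*(0)=-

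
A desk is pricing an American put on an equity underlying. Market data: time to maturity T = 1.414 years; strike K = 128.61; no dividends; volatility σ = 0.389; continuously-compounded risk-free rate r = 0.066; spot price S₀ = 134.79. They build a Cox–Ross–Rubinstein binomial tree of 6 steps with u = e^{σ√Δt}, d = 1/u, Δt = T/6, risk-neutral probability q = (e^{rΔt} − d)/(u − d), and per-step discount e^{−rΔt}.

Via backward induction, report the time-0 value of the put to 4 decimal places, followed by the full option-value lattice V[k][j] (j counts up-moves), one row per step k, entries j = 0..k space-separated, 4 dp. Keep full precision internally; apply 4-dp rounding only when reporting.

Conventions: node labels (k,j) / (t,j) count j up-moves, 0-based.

price = 16.1311
tree:
16.1311
24.8438 7.7252
36.8575 13.3357 2.2278
52.1176 22.4076 4.4734 0.0000
65.2806 36.2186 8.9825 0.0000 0.0000
76.1785 52.1176 18.0371 0.0000 0.0000 0.0000
85.2010 65.2806 36.2186 0.0000 0.0000 0.0000 0.0000

params: Δt=0.23567 u=1.20785 d=0.82792 q=0.49419 e^(-rΔt)=0.98457
t_6 payoffs: 85.2010 65.2806 36.2186 0.0000 0.0000 0.0000 0.0000
k=5: node(5,0) S=52.4315 payoff=76.1785 vs cont=74.1936 → 76.1785 [stop]  node(5,1) S=76.4924 payoff=52.1176 vs cont=50.1326 → 52.1176 [stop]  node(5,2) S=111.5950 payoff=17.0150 vs cont=18.0371 → 18.0371 [wait]  node(5,3) S=162.8061 payoff=0.0000 vs cont=0.0000 → 0.0000 [wait]  node(5,4) S=237.5182 payoff=0.0000 vs cont=0.0000 → 0.0000 [wait]  node(5,5) S=346.5157 payoff=0.0000 vs cont=0.0000 → 0.0000 [wait]
k=4: node(4,0) S=63.3294 payoff=65.2806 vs cont=63.2957 → 65.2806 [stop]  node(4,1) S=92.3914 payoff=36.2186 vs cont=34.7310 → 36.2186 [stop]  node(4,2) S=134.7900 payoff=0.0000 vs cont=8.9825 → 8.9825 [wait]  node(4,3) S=196.6454 payoff=0.0000 vs cont=0.0000 → 0.0000 [wait]  node(4,4) S=286.8864 payoff=0.0000 vs cont=0.0000 → 0.0000 [wait]
k=3: node(3,0) S=76.4924 payoff=52.1176 vs cont=50.1326 → 52.1176 [stop]  node(3,1) S=111.5950 payoff=17.0150 vs cont=22.4076 → 22.4076 [wait]  node(3,2) S=162.8061 payoff=0.0000 vs cont=4.4734 → 4.4734 [wait]  node(3,3) S=237.5182 payoff=0.0000 vs cont=0.0000 → 0.0000 [wait]
k=2: node(2,0) S=92.3914 payoff=36.2186 vs cont=36.8575 → 36.8575 [wait]  node(2,1) S=134.7900 payoff=0.0000 vs cont=13.3357 → 13.3357 [wait]  node(2,2) S=196.6454 payoff=0.0000 vs cont=2.2278 → 2.2278 [wait]
k=1: node(1,0) S=111.5950 payoff=17.0150 vs cont=24.8438 → 24.8438 [wait]  node(1,1) S=162.8061 payoff=0.0000 vs cont=7.7252 → 7.7252 [wait]
k=0: node(0,0) S=134.7900 payoff=0.0000 vs cont=16.1311 → 16.1311 [wait]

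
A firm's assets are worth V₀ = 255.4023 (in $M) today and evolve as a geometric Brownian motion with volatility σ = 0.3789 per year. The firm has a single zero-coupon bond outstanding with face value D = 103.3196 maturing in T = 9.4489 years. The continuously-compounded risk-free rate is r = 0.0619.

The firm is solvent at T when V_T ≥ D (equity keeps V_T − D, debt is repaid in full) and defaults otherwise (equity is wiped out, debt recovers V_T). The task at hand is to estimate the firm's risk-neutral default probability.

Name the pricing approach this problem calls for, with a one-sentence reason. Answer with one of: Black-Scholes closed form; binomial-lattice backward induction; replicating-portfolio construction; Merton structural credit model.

Key observation: with the firm-asset dynamics (V₀ = 255.4023) and a single zero-coupon liability of face 103.3196 given, debt value, spread, and default probability all derive from the option view of the balance sheet.

framework: Merton structural credit model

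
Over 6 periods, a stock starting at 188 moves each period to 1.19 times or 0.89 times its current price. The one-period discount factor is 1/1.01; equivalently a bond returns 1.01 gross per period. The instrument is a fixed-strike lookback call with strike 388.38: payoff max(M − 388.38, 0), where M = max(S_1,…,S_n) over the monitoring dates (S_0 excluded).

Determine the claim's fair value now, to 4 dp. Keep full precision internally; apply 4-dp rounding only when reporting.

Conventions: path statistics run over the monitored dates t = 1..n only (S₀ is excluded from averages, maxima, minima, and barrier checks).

Under the martingale measure an up-move has probability p* = 0.4000; value the claim as the probability-weighted average of per-path payoffs, discounted 6 periods at R = 1.01.
Enumerate all 2^6 = 64 price paths (U = up ×1.19, D = down ×0.89); each path with k up-moves has probability p*^k·(1−p*)^(6−k).
DDDDDD: M=167.3200, payoff=0.0000, prob=0.046656
UDDDDD: M=223.7200, payoff=0.0000, prob=0.031104
DUDDDD: M=199.1108, payoff=0.0000, prob=0.031104
UUDDDD: M=266.2268, payoff=0.0000, prob=0.020736
DDUDDD: M=177.2086, payoff=0.0000, prob=0.031104
UDUDDD: M=236.9419, payoff=0.0000, prob=0.020736
DUUDDD: M=236.9419, payoff=0.0000, prob=0.020736
UUUDDD: M=316.8099, payoff=0.0000, prob=0.013824
DDDUDD: M=167.3200, payoff=0.0000, prob=0.031104
UDDUDD: M=223.7200, payoff=0.0000, prob=0.020736
DUDUDD: M=210.8782, payoff=0.0000, prob=0.020736
UUDUDD: M=281.9608, payoff=0.0000, prob=0.013824
DDUUDD: M=210.8782, payoff=0.0000, prob=0.020736
UDUUDD: M=281.9608, payoff=0.0000, prob=0.013824
DUUUDD: M=281.9608, payoff=0.0000, prob=0.013824
UUUUDD: M=377.0038, payoff=0.0000, prob=0.009216
DDDDUD: M=167.3200, payoff=0.0000, prob=0.031104
UDDDUD: M=223.7200, payoff=0.0000, prob=0.020736
DUDDUD: M=199.1108, payoff=0.0000, prob=0.020736
UUDDUD: M=266.2268, payoff=0.0000, prob=0.013824
DDUDUD: M=187.6816, payoff=0.0000, prob=0.020736
UDUDUD: M=250.9451, payoff=0.0000, prob=0.013824
DUUDUD: M=250.9451, payoff=0.0000, prob=0.013824
UUUDUD: M=335.5334, payoff=0.0000, prob=0.009216
DDDUUD: M=187.6816, payoff=0.0000, prob=0.020736
UDDUUD: M=250.9451, payoff=0.0000, prob=0.013824
DUDUUD: M=250.9451, payoff=0.0000, prob=0.013824
UUDUUD: M=335.5334, payoff=0.0000, prob=0.009216
DDUUUD: M=250.9451, payoff=0.0000, prob=0.013824
UDUUUD: M=335.5334, payoff=0.0000, prob=0.009216
DUUUUD: M=335.5334, payoff=0.0000, prob=0.009216
UUUUUD: M=448.6345, payoff=60.2545, prob=0.006144
DDDDDU: M=167.3200, payoff=0.0000, prob=0.031104
UDDDDU: M=223.7200, payoff=0.0000, prob=0.020736
DUDDDU: M=199.1108, payoff=0.0000, prob=0.020736
UUDDDU: M=266.2268, payoff=0.0000, prob=0.013824
DDUDDU: M=177.2086, payoff=0.0000, prob=0.020736
UDUDDU: M=236.9419, payoff=0.0000, prob=0.013824
DUUDDU: M=236.9419, payoff=0.0000, prob=0.013824
UUUDDU: M=316.8099, payoff=0.0000, prob=0.009216
DDDUDU: M=167.3200, payoff=0.0000, prob=0.020736
UDDUDU: M=223.7200, payoff=0.0000, prob=0.013824
DUDUDU: M=223.3412, payoff=0.0000, prob=0.013824
UUDUDU: M=298.6247, payoff=0.0000, prob=0.009216
DDUUDU: M=223.3412, payoff=0.0000, prob=0.013824
UDUUDU: M=298.6247, payoff=0.0000, prob=0.009216
DUUUDU: M=298.6247, payoff=0.0000, prob=0.009216
UUUUDU: M=399.2847, payoff=10.9047, prob=0.006144
DDDDUU: M=167.3200, payoff=0.0000, prob=0.020736
UDDDUU: M=223.7200, payoff=0.0000, prob=0.013824
DUDDUU: M=223.3412, payoff=0.0000, prob=0.013824
UUDDUU: M=298.6247, payoff=0.0000, prob=0.009216
DDUDUU: M=223.3412, payoff=0.0000, prob=0.013824
UDUDUU: M=298.6247, payoff=0.0000, prob=0.009216
DUUDUU: M=298.6247, payoff=0.0000, prob=0.009216
UUUDUU: M=399.2847, payoff=10.9047, prob=0.006144
DDDUUU: M=223.3412, payoff=0.0000, prob=0.013824
UDDUUU: M=298.6247, payoff=0.0000, prob=0.009216
DUDUUU: M=298.6247, payoff=0.0000, prob=0.009216
UUDUUU: M=399.2847, payoff=10.9047, prob=0.006144
DDUUUU: M=298.6247, payoff=0.0000, prob=0.009216
UDUUUU: M=399.2847, payoff=10.9047, prob=0.006144
DUUUUU: M=399.2847, payoff=10.9047, prob=0.006144
UUUUUU: M=533.8750, payoff=145.4950, prob=0.004096
Price = Σ prob·payoff / R^6 = 1.301143 / 1.061520 = 1.2257

price = 1.2257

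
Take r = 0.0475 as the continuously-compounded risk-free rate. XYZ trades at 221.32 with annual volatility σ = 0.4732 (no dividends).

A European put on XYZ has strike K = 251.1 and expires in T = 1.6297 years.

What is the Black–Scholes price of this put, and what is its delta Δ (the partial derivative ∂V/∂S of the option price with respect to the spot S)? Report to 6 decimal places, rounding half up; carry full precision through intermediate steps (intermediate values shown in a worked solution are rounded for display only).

price = 59.559878
Δ = -0.412465

σ√T = 0.4732·√1.6297 = 0.604086
d₁ = (ln(S/K) + (r+σ²/2)T) / (σ√T) = (ln(221.32/251.1) + (0.0475+0.4732²/2)·1.6297) / 0.604086 = (-0.126242 + 0.259871) / 0.604086 = 0.221208
d₂ = d₁ − σ√T = 0.221208 − 0.604086 = -0.382877
e^{−rT} = 0.925510
N(−d₁) = 0.412465,  N(−d₂) = 0.649095
Put price V = K·e^{−rT}·N(−d₂) − S·N(−d₁) = 150.846644 − 91.286766 = 59.559878
Δ = −N(−d₁) = -0.412465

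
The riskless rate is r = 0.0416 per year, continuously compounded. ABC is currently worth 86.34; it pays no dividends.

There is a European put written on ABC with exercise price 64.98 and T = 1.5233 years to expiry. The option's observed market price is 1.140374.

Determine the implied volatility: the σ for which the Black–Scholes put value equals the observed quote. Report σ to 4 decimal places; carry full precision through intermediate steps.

At σ = 0.2329 the Black–Scholes value reproduces the quote:
σ√T = 0.2329·√1.5233 = 0.287450
d₁ = (ln(S/K) + (r+σ²/2)T) / (σ√T) = (ln(86.34/64.98) + (0.0416+0.2329²/2)·1.5233) / 0.287450 = (0.284213 + 0.104683) / 0.287450 = 1.352919
d₂ = d₁ − σ√T = 1.352919 − 0.287450 = 1.065469
e^{−rT} = 0.938597
N(−d₁) = 0.088041,  N(−d₂) = 0.143332
V = K·e^{−rT}·N(−d₂) − S·N(−d₁) = 8.741813 − 7.601439 = 1.140374 (the quoted price), and the Black–Scholes price is strictly increasing in σ, so σ is unique

sigma = 0.2329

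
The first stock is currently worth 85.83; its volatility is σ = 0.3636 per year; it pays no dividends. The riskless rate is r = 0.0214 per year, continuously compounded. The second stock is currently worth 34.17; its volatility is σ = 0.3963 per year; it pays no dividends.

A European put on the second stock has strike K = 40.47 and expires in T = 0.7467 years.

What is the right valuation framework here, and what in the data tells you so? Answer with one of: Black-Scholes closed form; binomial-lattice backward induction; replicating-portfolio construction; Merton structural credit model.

Key observation: a European claim on the second stock (strike 40.47) — a lognormal (GBM) underlying with constant rate and volatility — has an exact closed-form value; no lattice or capital structure is involved.

framework: Black-Scholes closed form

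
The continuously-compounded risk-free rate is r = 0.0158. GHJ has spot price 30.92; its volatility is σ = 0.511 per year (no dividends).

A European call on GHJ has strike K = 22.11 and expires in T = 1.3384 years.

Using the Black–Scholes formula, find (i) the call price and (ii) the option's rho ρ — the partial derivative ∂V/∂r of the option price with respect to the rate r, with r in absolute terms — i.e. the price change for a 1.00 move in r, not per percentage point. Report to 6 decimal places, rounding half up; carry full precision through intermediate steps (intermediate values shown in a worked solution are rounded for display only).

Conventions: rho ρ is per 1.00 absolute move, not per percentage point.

price = 11.779931
ρ = 17.985274

σ√T = 0.511·√1.3384 = 0.591172
d₁ = (ln(S/K) + (r+σ²/2)T) / (σ√T) = (ln(30.92/22.11) + (0.0158+0.511²/2)·1.3384) / 0.591172 = (0.335373 + 0.195889) / 0.591172 = 0.898659
d₂ = d₁ − σ√T = 0.898659 − 0.591172 = 0.307487
e^{−rT} = 0.979075
N(d₁) = 0.815583,  N(d₂) = 0.620764
Call price V = S·N(d₁) − K·e^{−rT}·N(d₂) = 25.217822 − 13.437892 = 11.779931
ρ = K·T·e^{−rT}·N(d₂) = 17.985274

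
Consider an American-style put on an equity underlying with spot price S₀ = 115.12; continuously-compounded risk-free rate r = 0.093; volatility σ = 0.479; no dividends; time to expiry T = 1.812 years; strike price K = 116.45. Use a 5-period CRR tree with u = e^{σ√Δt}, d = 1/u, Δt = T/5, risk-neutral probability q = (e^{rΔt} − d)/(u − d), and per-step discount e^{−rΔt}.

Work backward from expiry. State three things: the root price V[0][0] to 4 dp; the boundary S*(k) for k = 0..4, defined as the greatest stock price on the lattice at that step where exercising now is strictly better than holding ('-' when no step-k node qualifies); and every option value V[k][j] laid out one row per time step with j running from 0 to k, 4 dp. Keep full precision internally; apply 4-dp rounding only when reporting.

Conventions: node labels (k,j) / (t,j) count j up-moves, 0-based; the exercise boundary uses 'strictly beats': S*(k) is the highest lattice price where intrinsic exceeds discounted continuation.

params: Δt=0.36240 u=1.33423 d=0.74949 q=0.48703 e^(-rΔt)=0.96686
t_5 payoffs: 89.2234 67.9819 30.1682 0.0000 0.0000 0.0000
t_4: node(4,0) S=36.3266 payoff=80.1234 vs cont=76.2641 → 80.1234 [stop]  node(4,1) S=64.6677 payoff=51.7823 vs cont=47.9229 → 51.7823 [stop]  node(4,2) S=115.1200 payoff=1.3300 vs cont=14.9626 → 14.9626 [wait]  node(4,3) S=204.9340 payoff=0.0000 vs cont=0.0000 → 0.0000 [wait]  node(4,4) S=364.8188 payoff=0.0000 vs cont=0.0000 → 0.0000 [wait]  ⇒ S*(4)=64.6677
t_3: node(3,0) S=48.4681 payoff=67.9819 vs cont=64.1226 → 67.9819 [stop]  node(3,1) S=86.2818 payoff=30.1682 vs cont=32.7283 → 32.7283 [wait]  node(3,2) S=153.5969 payoff=0.0000 vs cont=7.4210 → 7.4210 [wait]  node(3,3) S=273.4296 payoff=0.0000 vs cont=0.0000 → 0.0000 [wait]  ⇒ S*(3)=48.4681
t_2: node(2,0) S=64.6677 payoff=51.7823 vs cont=49.1284 → 51.7823 [stop]  node(2,1) S=115.1200 payoff=1.3300 vs cont=19.7268 → 19.7268 [wait]  node(2,2) S=204.9340 payoff=0.0000 vs cont=3.6806 → 3.6806 [wait]  ⇒ S*(2)=64.6677
t_1: node(1,0) S=86.2818 payoff=30.1682 vs cont=34.9717 → 34.9717 [wait]  node(1,1) S=153.5969 payoff=0.0000 vs cont=11.5171 → 11.5171 [wait]  ⇒ S*(1)=-
t_0: node(0,0) S=115.1200 payoff=1.3300 vs cont=22.7682 → 22.7682 [wait]  ⇒ S*(0)=-

price = 22.7682
boundary = - - 64.6677 48.4681 64.6677
tree:
22.7682
34.9717 11.5171
51.7823 19.7268 3.6806
67.9819 32.7283 7.4210 0.0000
80.1234 51.7823 14.9626 0.0000 0.0000
89.2234 67.9819 30.1682 0.0000 0.0000 0.0000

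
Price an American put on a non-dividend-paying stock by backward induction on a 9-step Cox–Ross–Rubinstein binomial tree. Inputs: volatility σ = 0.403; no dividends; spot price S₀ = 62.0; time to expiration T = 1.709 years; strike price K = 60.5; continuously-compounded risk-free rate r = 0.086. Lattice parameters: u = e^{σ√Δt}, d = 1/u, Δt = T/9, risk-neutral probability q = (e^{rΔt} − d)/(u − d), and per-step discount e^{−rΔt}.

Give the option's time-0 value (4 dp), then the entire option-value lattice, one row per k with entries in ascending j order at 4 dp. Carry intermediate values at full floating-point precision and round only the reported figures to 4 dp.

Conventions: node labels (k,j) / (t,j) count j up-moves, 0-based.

Δt=0.18989  u=1.19198  d=0.83894  q=0.50285  discount=0.98380
step 9 (expiry): payoffs max(K−S,0) = 47.7361 42.3649 34.7336 23.8909 8.4855 0.0000 0.0000 0.0000 0.0000 0.0000
k=8: (k=8,j=0): S=15.2143, K−S=45.2857, hold=44.3057 ⇒ V=45.2857 exercise | (k=8,j=1): S=21.6166, K−S=38.8834, hold=37.9034 ⇒ V=38.8834 exercise | (k=8,j=2): S=30.7130, K−S=29.7870, hold=28.8071 ⇒ V=29.7870 exercise | (k=8,j=3): S=43.6372, K−S=16.8628, hold=15.8828 ⇒ V=16.8628 exercise | (k=8,j=4): S=62.0000, K−S=0.0000, hold=4.1503 ⇒ V=4.1503 continue | (k=8,j=5): S=88.0900, K−S=0.0000, hold=0.0000 ⇒ V=0.0000 continue | (k=8,j=6): S=125.1588, K−S=0.0000, hold=0.0000 ⇒ V=0.0000 continue | (k=8,j=7): S=177.8264, K−S=0.0000, hold=0.0000 ⇒ V=0.0000 continue | (k=8,j=8): S=252.6569, K−S=0.0000, hold=0.0000 ⇒ V=0.0000 continue
k=7: (k=7,j=0): S=18.1351, K−S=42.3649, hold=41.3849 ⇒ V=42.3649 exercise | (k=7,j=1): S=25.7664, K−S=34.7336, hold=33.7536 ⇒ V=34.7336 exercise | (k=7,j=2): S=36.6091, K−S=23.8909, hold=22.9109 ⇒ V=23.8909 exercise | (k=7,j=3): S=52.0145, K−S=8.4855, hold=10.3008 ⇒ V=10.3008 continue | (k=7,j=4): S=73.9025, K−S=0.0000, hold=2.0299 ⇒ V=2.0299 continue | (k=7,j=5): S=105.0011, K−S=0.0000, hold=0.0000 ⇒ V=0.0000 continue | (k=7,j=6): S=149.1863, K−S=0.0000, hold=0.0000 ⇒ V=0.0000 continue | (k=7,j=7): S=211.9648, K−S=0.0000, hold=0.0000 ⇒ V=0.0000 continue
k=6: (k=6,j=0): S=21.6166, K−S=38.8834, hold=37.9034 ⇒ V=38.8834 exercise | (k=6,j=1): S=30.7130, K−S=29.7870, hold=28.8071 ⇒ V=29.7870 exercise | (k=6,j=2): S=43.6372, K−S=16.8628, hold=16.7808 ⇒ V=16.8628 exercise | (k=6,j=3): S=62.0000, K−S=0.0000, hold=6.0423 ⇒ V=6.0423 continue | (k=6,j=4): S=88.0900, K−S=0.0000, hold=0.9928 ⇒ V=0.9928 continue | (k=6,j=5): S=125.1588, K−S=0.0000, hold=0.0000 ⇒ V=0.0000 continue | (k=6,j=6): S=177.8264, K−S=0.0000, hold=0.0000 ⇒ V=0.0000 continue
k=5: (k=5,j=0): S=25.7664, K−S=34.7336, hold=33.7536 ⇒ V=34.7336 exercise | (k=5,j=1): S=36.6091, K−S=23.8909, hold=22.9109 ⇒ V=23.8909 exercise | (k=5,j=2): S=52.0145, K−S=8.4855, hold=11.2367 ⇒ V=11.2367 continue | (k=5,j=3): S=73.9025, K−S=0.0000, hold=3.4464 ⇒ V=3.4464 continue | (k=5,j=4): S=105.0011, K−S=0.0000, hold=0.4856 ⇒ V=0.4856 continue | (k=5,j=5): S=149.1863, K−S=0.0000, hold=0.0000 ⇒ V=0.0000 continue
k=4: (k=4,j=0): S=30.7130, K−S=29.7870, hold=28.8071 ⇒ V=29.7870 exercise | (k=4,j=1): S=43.6372, K−S=16.8628, hold=17.2439 ⇒ V=17.2439 continue | (k=4,j=2): S=62.0000, K−S=0.0000, hold=7.2009 ⇒ V=7.2009 continue | (k=4,j=3): S=88.0900, K−S=0.0000, hold=1.9259 ⇒ V=1.9259 continue | (k=4,j=4): S=125.1588, K−S=0.0000, hold=0.2375 ⇒ V=0.2375 continue
k=3: (k=3,j=0): S=36.6091, K−S=23.8909, hold=23.0994 ⇒ V=23.8909 exercise | (k=3,j=1): S=52.0145, K−S=8.4855, hold=11.9963 ⇒ V=11.9963 continue | (k=3,j=2): S=73.9025, K−S=0.0000, hold=4.4747 ⇒ V=4.4747 continue | (k=3,j=3): S=105.0011, K−S=0.0000, hold=1.0594 ⇒ V=1.0594 continue
k=2: (k=2,j=0): S=43.6372, K−S=16.8628, hold=17.6196 ⇒ V=17.6196 continue | (k=2,j=1): S=62.0000, K−S=0.0000, hold=8.0810 ⇒ V=8.0810 continue | (k=2,j=2): S=88.0900, K−S=0.0000, hold=2.7127 ⇒ V=2.7127 continue
k=1: (k=1,j=0): S=52.0145, K−S=8.4855, hold=12.6154 ⇒ V=12.6154 continue | (k=1,j=1): S=73.9025, K−S=0.0000, hold=5.2944 ⇒ V=5.2944 continue
k=0: (k=0,j=0): S=62.0000, K−S=0.0000, hold=8.7894 ⇒ V=8.7894 continue

price = 8.7894
tree:
8.7894
12.6154 5.2944
17.6196 8.0810 2.7127
23.8909 11.9963 4.4747 1.0594
29.7870 17.2439 7.2009 1.9259 0.2375
34.7336 23.8909 11.2367 3.4464 0.4856 0.0000
38.8834 29.7870 16.8628 6.0423 0.9928 0.0000 0.0000
42.3649 34.7336 23.8909 10.3008 2.0299 0.0000 0.0000 0.0000
45.2857 38.8834 29.7870 16.8628 4.1503 0.0000 0.0000 0.0000 0.0000
47.7361 42.3649 34.7336 23.8909 8.4855 0.0000 0.0000 0.0000 0.0000 0.0000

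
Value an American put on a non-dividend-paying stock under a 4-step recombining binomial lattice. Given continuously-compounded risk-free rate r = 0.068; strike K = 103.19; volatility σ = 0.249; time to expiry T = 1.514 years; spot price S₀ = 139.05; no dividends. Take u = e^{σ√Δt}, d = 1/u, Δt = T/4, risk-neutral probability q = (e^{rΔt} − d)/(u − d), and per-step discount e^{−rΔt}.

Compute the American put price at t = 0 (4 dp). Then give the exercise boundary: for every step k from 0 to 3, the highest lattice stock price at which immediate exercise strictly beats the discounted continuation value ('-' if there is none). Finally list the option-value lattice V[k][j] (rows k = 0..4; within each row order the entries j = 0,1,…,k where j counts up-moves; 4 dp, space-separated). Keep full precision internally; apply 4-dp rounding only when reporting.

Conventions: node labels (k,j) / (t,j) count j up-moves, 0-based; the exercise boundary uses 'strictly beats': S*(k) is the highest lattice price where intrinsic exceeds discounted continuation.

price = 1.4419
boundary = - - - 87.8176
tree:
1.4419
3.1760 0.0720
6.9901 0.1630 0.0000
15.3724 0.3688 0.0000 0.0000
27.8455 0.8345 0.0000 0.0000 0.0000

Δt=0.37850, u=1.16555, d=0.85797, q=0.54654, disc=e^(-rΔt)=0.97459
k=4 terminal: V=max(K-S,0) → 27.8455 0.8345 0.0000 0.0000 0.0000
k=3: j=0 S=87.8176 intr=15.3724 cont=12.7504 V=15.3724[EX]; j=1 S=119.3002 intr=0.0000 cont=0.3688 V=0.3688[hold]; j=2 S=162.0693 intr=0.0000 cont=0.0000 V=0.0000[hold]; j=3 S=220.1712 intr=0.0000 cont=0.0000 V=0.0000[hold]  S*(3)=87.8176
k=2: j=0 S=102.3555 intr=0.8345 cont=6.9901 V=6.9901[hold]; j=1 S=139.0500 intr=0.0000 cont=0.1630 V=0.1630[hold]; j=2 S=188.8995 intr=0.0000 cont=0.0000 V=0.0000[hold]  S*(2)=-
k=1: j=0 S=119.3002 intr=0.0000 cont=3.1760 V=3.1760[hold]; j=1 S=162.0693 intr=0.0000 cont=0.0720 V=0.0720[hold]  S*(1)=-
k=0: j=0 S=139.0500 intr=0.0000 cont=1.4419 V=1.4419[hold]  S*(0)=-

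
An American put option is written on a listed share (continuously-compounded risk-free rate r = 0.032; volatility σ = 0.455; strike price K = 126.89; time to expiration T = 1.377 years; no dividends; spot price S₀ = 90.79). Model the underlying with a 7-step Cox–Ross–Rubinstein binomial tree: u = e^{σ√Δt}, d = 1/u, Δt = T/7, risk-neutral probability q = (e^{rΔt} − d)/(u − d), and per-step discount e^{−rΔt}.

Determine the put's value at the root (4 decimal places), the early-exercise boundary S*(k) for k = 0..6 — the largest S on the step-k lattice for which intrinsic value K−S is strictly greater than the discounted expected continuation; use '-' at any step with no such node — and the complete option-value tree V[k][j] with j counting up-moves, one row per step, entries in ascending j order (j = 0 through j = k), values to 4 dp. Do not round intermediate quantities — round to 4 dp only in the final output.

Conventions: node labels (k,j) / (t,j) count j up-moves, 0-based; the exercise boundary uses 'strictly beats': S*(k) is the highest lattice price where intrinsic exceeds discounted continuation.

price = 42.6837
boundary = - - 60.6392 49.5577 60.6392 74.1986 90.7900
tree:
42.6837
54.0522 30.1968
66.2508 40.7655 18.4596
77.3323 53.0801 27.1650 8.7047
86.3887 66.2508 38.6630 14.3186 2.3705
93.7901 77.3323 52.6914 23.0644 4.4611 0.0000
99.8389 86.3887 66.2508 36.1000 8.3952 0.0000 0.0000
104.7824 93.7901 77.3323 52.6914 15.7986 0.0000 0.0000 0.0000

Δt=0.19671, u=1.22361, d=0.81726, q=0.46526, disc=e^(-rΔt)=0.99372
k=7 terminal: V=max(K-S,0) → 104.7824 93.7901 77.3323 52.6914 15.7986 0.0000 0.0000 0.0000
k=6: j=0 S=27.0511 intr=99.8389 cont=99.0427 V=99.8389[EX]; j=1 S=40.5013 intr=86.3887 cont=85.5925 V=86.3887[EX]; j=2 S=60.6392 intr=66.2508 cont=65.4546 V=66.2508[EX]; j=3 S=90.7900 intr=36.1000 cont=35.3038 V=36.1000[EX]; j=4 S=135.9323 intr=0.0000 cont=8.3952 V=8.3952[hold]; j=5 S=203.5200 intr=0.0000 cont=0.0000 V=0.0000[hold]; j=6 S=304.7135 intr=0.0000 cont=0.0000 V=0.0000[hold]  S*(6)=90.7900
k=5: j=0 S=33.0999 intr=93.7901 cont=92.9939 V=93.7901[EX]; j=1 S=49.5577 intr=77.3323 cont=76.5360 V=77.3323[EX]; j=2 S=74.1986 intr=52.6914 cont=51.8951 V=52.6914[EX]; j=3 S=111.0914 intr=15.7986 cont=23.0644 V=23.0644[hold]; j=4 S=166.3278 intr=0.0000 cont=4.4611 V=4.4611[hold]; j=5 S=249.0287 intr=0.0000 cont=0.0000 V=0.0000[hold]  S*(5)=74.1986
k=4: j=0 S=40.5013 intr=86.3887 cont=85.5925 V=86.3887[EX]; j=1 S=60.6392 intr=66.2508 cont=65.4546 V=66.2508[EX]; j=2 S=90.7900 intr=36.1000 cont=38.6630 V=38.6630[hold]; j=3 S=135.9323 intr=0.0000 cont=14.3186 V=14.3186[hold]; j=4 S=203.5200 intr=0.0000 cont=2.3705 V=2.3705[hold]  S*(4)=60.6392
k=3: j=0 S=49.5577 intr=77.3323 cont=76.5360 V=77.3323[EX]; j=1 S=74.1986 intr=52.6914 cont=53.0801 V=53.0801[hold]; j=2 S=111.0914 intr=15.7986 cont=27.1650 V=27.1650[hold]; j=3 S=166.3278 intr=0.0000 cont=8.7047 V=8.7047[hold]  S*(3)=49.5577
k=2: j=0 S=60.6392 intr=66.2508 cont=65.6343 V=66.2508[EX]; j=1 S=90.7900 intr=36.1000 cont=40.7655 V=40.7655[hold]; j=2 S=135.9323 intr=0.0000 cont=18.4596 V=18.4596[hold]  S*(2)=60.6392
k=1: j=0 S=74.1986 intr=52.6914 cont=54.0522 V=54.0522[hold]; j=1 S=111.0914 intr=15.7986 cont=30.1968 V=30.1968[hold]  S*(1)=-
k=0: j=0 S=90.7900 intr=36.1000 cont=42.6837 V=42.6837[hold]  S*(0)=-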